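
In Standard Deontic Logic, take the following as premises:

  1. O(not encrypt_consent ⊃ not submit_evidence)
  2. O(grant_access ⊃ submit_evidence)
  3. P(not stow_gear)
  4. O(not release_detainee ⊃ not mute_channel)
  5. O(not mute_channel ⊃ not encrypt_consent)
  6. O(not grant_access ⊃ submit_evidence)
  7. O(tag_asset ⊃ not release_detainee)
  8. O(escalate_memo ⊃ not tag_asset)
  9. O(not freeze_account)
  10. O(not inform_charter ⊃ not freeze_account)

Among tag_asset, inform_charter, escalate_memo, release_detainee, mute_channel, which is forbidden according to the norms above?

Premises 6 and 2 cover both cases: O(not grant_access ⊃ submit_evidence) and O(grant_access ⊃ submit_evidence). Since not grant_access ∨ grant_access is a tautology, O(submit_evidence) follows.
The contrapositive of premise 1 (O(not encrypt_consent ⊃ not submit_evidence)) is O(submit_evidence ⊃ encrypt_consent), and O(submit_evidence) is already established, so O(encrypt_consent).
Premise 5, O(not mute_channel ⊃ not encrypt_consent), contraposes to O(encrypt_consent ⊃ mute_channel); with O(encrypt_consent) we get O(mute_channel).
Premise 4, O(not release_detainee ⊃ not mute_channel), contraposes to O(mute_channel ⊃ release_detainee); with O(mute_channel) we get O(release_detainee).
Premise 7, O(tag_asset ⊃ not release_detainee), contraposes to O(release_detainee ⊃ not tag_asset); with O(release_detainee) we get O(not tag_asset).
So O(not tag_asset) holds, i.e. tag_asset is forbidden. None of the other listed options is forbidden under the premises.

tag_asset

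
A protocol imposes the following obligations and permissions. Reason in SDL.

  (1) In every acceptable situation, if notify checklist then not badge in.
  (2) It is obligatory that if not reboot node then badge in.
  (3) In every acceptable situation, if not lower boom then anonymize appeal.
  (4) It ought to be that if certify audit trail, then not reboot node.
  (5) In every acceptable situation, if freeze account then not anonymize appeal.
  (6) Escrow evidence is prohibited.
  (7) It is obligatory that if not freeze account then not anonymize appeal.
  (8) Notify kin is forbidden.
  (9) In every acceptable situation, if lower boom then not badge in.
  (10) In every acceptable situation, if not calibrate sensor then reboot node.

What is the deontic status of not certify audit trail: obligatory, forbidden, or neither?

Obligatory

Premises 5 and 7 cover both cases: O(freeze_account → ¬anonymize_appeal) and O(¬freeze_account → ¬anonymize_appeal). Since freeze_account ∨ ¬freeze_account is a tautology, O(¬anonymize_appeal) follows.
Premise 3 is O(¬lower_boom → anonymize_appeal); contrapositively O(¬anonymize_appeal → lower_boom). Since O(¬anonymize_appeal) holds, K gives O(lower_boom).
Premise 9 is O(lower_boom → ¬badge_in); since O(lower_boom), deontic closure gives O(¬badge_in).
Premise 2, O(¬reboot_node → badge_in), contraposes to O(¬badge_in → reboot_node); with O(¬badge_in) we get O(reboot_node).
The contrapositive of premise 4 (O(certify_audit_trail → ¬reboot_node)) is O(reboot_node → ¬certify_audit_trail), and O(reboot_node) is already established, so O(¬certify_audit_trail).
Premises 1, 6, 8, 10 do not contribute to this derivation.
Hence ¬certify_audit_trail is obligatory.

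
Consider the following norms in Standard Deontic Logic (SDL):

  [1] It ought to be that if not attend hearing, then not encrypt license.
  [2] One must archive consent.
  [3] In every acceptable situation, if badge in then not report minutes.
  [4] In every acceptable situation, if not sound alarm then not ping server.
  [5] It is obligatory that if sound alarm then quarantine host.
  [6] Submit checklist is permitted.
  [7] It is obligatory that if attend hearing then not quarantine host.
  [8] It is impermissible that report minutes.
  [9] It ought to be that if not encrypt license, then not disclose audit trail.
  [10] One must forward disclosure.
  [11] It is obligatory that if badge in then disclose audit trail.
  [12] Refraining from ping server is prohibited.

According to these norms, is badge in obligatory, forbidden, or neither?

Premise 12, F(¬ping_server), is equivalent to O(ping_server).
Premise 4 is O(¬sound_alarm → ¬ping_server); contrapositively O(ping_server → sound_alarm). Since O(ping_server) holds, K gives O(sound_alarm).
From O(sound_alarm) and premise 5, O(sound_alarm → quarantine_host), we obtain O(quarantine_host).
Premise 7 is O(attend_hearing → ¬quarantine_host); contrapositively O(quarantine_host → ¬attend_hearing). Since O(quarantine_host) holds, K gives O(¬attend_hearing).
With premise 1, O(¬attend_hearing → ¬encrypt_license), the K-axiom yields O(¬encrypt_license).
With premise 9, O(¬encrypt_license → ¬disclose_audit_trail), the K-axiom yields O(¬disclose_audit_trail).
Premise 11, O(badge_in → disclose_audit_trail), contraposes to O(¬disclose_audit_trail → ¬badge_in); with O(¬disclose_audit_trail) we get O(¬badge_in).
Premises 2, 3, 6, 8, 10 do not contribute to this derivation.
Thus O(¬badge_in), which is F(badge_in): badge_in is forbidden.

Forbidden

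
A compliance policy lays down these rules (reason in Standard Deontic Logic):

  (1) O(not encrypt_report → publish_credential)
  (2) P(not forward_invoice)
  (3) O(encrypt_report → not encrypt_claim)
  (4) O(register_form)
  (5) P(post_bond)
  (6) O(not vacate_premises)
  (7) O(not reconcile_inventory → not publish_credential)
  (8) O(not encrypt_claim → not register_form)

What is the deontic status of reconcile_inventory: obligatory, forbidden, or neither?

Obligatory

Premise 4 gives O(register_form).
Premise 8, O(not encrypt_claim → not register_form), contraposes to O(register_form → encrypt_claim); with O(register_form) we get O(encrypt_claim).
The contrapositive of premise 3 (O(encrypt_report → not encrypt_claim)) is O(encrypt_claim → not encrypt_report), and O(encrypt_claim) is already established, so O(not encrypt_report).
From O(not encrypt_report) and premise 1, O(not encrypt_report → publish_credential), we obtain O(publish_credential).
The contrapositive of premise 7 (O(not reconcile_inventory → not publish_credential)) is O(publish_credential → reconcile_inventory), and O(publish_credential) is already established, so O(reconcile_inventory).
Premises 2, 5, 6 do not contribute to this derivation.
Hence reconcile_inventory is obligatory.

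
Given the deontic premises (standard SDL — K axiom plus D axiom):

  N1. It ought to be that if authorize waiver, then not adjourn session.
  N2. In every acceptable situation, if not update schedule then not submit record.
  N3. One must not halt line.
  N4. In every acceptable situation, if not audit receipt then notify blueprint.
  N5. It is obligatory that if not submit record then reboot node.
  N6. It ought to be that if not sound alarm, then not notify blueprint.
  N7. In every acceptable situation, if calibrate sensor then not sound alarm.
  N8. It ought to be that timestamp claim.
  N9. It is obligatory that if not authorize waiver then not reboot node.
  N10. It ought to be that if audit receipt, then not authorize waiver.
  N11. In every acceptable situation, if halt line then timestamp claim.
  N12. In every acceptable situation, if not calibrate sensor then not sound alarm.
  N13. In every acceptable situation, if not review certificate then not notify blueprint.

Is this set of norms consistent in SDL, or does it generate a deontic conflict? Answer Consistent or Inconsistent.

Premise 11 is O(halt_line → timestamp_claim); even if O(timestamp_claim) held, inferring O(halt_line) would be affirming the consequent — invalid.
So O(halt_line) is not derivable, and the apparent clash with O(¬halt_line) does not arise.
A world satisfying every obligation exists (e.g. adjourn_session=false, audit_receipt=true, authorize_waiver=false, calibrate_sensor=false, halt_line=false, notify_blueprint=false, reboot_node=false, review_certificate=false, sound_alarm=false, submit_record=true, timestamp_claim=true, update_schedule=true); no atom is both obligatory and forbidden, so the set is consistent.

Consistent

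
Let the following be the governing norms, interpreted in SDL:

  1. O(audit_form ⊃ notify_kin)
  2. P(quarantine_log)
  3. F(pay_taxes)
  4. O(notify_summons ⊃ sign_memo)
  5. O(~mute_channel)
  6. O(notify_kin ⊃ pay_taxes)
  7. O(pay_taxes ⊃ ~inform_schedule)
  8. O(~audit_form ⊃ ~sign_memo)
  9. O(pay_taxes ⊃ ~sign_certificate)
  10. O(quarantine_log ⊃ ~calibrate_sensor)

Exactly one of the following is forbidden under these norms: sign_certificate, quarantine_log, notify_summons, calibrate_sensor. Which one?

Premise 3, F(pay_taxes), is equivalent to O(~pay_taxes).
The contrapositive of premise 6 (O(notify_kin ⊃ pay_taxes)) is O(~pay_taxes ⊃ ~notify_kin), and O(~pay_taxes) is already established, so O(~notify_kin).
Premise 1 is O(audit_form ⊃ notify_kin); contrapositively O(~notify_kin ⊃ ~audit_form). Since O(~notify_kin) holds, K gives O(~audit_form).
Applying K to premise 8 (O(~audit_form ⊃ ~sign_memo)) and O(~audit_form) yields O(~sign_memo).
Premise 4, O(notify_summons ⊃ sign_memo), contraposes to O(~sign_memo ⊃ ~notify_summons); with O(~sign_memo) we get O(~notify_summons).
So O(~notify_summons) holds, i.e. notify_summons is forbidden. None of the other listed options is forbidden under the premises.

notify_summons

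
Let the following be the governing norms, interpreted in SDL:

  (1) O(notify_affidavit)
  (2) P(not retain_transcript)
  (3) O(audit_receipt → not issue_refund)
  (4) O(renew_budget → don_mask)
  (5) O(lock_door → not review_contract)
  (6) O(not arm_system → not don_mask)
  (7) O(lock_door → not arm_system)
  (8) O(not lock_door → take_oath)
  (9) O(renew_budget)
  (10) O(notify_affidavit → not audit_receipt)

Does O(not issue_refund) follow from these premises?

No

Premise 3 is O(audit_receipt → not issue_refund), but O(audit_receipt) is not derivable from the premises, so it does not yield O(not issue_refund).
No other premise forces O(not issue_refund). An ideal world satisfying every premise can still have not issue_refund false, so O(not issue_refund) is not derivable.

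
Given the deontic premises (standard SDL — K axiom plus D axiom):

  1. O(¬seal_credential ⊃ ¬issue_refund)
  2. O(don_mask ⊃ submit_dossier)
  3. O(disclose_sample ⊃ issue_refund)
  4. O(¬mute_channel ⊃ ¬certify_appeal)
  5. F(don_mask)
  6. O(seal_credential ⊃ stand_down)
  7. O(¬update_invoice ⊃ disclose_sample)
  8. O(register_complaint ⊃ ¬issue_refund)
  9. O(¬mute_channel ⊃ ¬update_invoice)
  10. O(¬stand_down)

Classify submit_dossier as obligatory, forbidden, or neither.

Neither

Premise 2 is O(don_mask ⊃ submit_dossier), but O(don_mask) is not derivable from the premises, so it does not yield O(submit_dossier).
No premise or chain of K-axiom applications forces O(submit_dossier), and none forces O(¬submit_dossier). So submit_dossier is neither obligatory nor forbidden under these norms.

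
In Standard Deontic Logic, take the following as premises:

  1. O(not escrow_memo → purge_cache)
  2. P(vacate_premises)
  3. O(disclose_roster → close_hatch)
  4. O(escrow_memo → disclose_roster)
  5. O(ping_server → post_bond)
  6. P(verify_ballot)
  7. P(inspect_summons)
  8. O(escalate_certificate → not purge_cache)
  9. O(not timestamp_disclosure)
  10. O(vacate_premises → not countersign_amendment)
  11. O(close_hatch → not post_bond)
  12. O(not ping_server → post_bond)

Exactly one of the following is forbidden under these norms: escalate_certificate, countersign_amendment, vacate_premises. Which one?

Premises 5 and 12 cover both cases: O(ping_server → post_bond) and O(not ping_server → post_bond). Since ping_server ∨ not ping_server is a tautology, O(post_bond) follows.
Premise 11 is O(close_hatch → not post_bond); contrapositively O(post_bond → not close_hatch). Since O(post_bond) holds, K gives O(not close_hatch).
Premise 3, O(disclose_roster → close_hatch), contraposes to O(not close_hatch → not disclose_roster); with O(not close_hatch) we get O(not disclose_roster).
Premise 4, O(escrow_memo → disclose_roster), contraposes to O(not disclose_roster → not escrow_memo); with O(not disclose_roster) we get O(not escrow_memo).
With premise 1, O(not escrow_memo → purge_cache), the K-axiom yields O(purge_cache).
Premise 8 is O(escalate_certificate → not purge_cache); contrapositively O(purge_cache → not escalate_certificate). Since O(purge_cache) holds, K gives O(not escalate_certificate).
So O(not escalate_certificate) holds, i.e. escalate_certificate is forbidden. None of the other listed options is forbidden under the premises.

escalate_certificate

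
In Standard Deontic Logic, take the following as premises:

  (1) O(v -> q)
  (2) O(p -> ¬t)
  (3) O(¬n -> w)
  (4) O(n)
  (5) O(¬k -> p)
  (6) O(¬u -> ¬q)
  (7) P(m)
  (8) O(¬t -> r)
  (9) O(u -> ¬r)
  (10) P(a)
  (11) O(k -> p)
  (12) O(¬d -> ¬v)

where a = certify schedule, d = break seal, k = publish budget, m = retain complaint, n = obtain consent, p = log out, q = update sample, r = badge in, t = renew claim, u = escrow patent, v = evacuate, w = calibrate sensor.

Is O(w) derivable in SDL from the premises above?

No

Premise 3 is O(¬n -> w), but O(¬n) is not derivable from the premises, so it does not yield O(w).
No other premise forces O(w). An ideal world satisfying every premise can still have w false, so O(w) is not derivable.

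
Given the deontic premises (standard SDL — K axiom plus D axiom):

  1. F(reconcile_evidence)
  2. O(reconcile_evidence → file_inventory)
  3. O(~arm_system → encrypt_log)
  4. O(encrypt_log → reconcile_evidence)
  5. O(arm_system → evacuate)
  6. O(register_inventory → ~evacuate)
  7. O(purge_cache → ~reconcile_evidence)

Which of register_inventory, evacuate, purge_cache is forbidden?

register_inventory

Premise 1 is F(reconcile_evidence), i.e. O(~reconcile_evidence).
Premise 4 is O(encrypt_log → reconcile_evidence); contrapositively O(~reconcile_evidence → ~encrypt_log). Since O(~reconcile_evidence) holds, K gives O(~encrypt_log).
Premise 3, O(~arm_system → encrypt_log), contraposes to O(~encrypt_log → arm_system); with O(~encrypt_log) we get O(arm_system).
From O(arm_system) and premise 5, O(arm_system → evacuate), we obtain O(evacuate).
Premise 6, O(register_inventory → ~evacuate), contraposes to O(evacuate → ~register_inventory); with O(evacuate) we get O(~register_inventory).
So O(~register_inventory) holds, i.e. register_inventory is forbidden. None of the other listed options is forbidden under the premises.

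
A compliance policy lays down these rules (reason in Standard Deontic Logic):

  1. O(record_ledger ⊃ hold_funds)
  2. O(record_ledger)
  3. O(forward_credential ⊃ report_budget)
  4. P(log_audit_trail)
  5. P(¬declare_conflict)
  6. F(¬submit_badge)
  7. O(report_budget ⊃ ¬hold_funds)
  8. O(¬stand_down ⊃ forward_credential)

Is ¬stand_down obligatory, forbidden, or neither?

Forbidden

Premise 2 gives O(record_ledger).
Applying K to premise 1 (O(record_ledger ⊃ hold_funds)) and O(record_ledger) yields O(hold_funds).
Premise 7 is O(report_budget ⊃ ¬hold_funds); contrapositively O(hold_funds ⊃ ¬report_budget). Since O(hold_funds) holds, K gives O(¬report_budget).
Premise 3 is O(forward_credential ⊃ report_budget); contrapositively O(¬report_budget ⊃ ¬forward_credential). Since O(¬report_budget) holds, K gives O(¬forward_credential).
The contrapositive of premise 8 (O(¬stand_down ⊃ forward_credential)) is O(¬forward_credential ⊃ stand_down), and O(¬forward_credential) is already established, so O(stand_down).
Premises 4, 5, 6 do not contribute to this derivation.
Thus O(stand_down), which is F(¬stand_down): ¬stand_down is forbidden.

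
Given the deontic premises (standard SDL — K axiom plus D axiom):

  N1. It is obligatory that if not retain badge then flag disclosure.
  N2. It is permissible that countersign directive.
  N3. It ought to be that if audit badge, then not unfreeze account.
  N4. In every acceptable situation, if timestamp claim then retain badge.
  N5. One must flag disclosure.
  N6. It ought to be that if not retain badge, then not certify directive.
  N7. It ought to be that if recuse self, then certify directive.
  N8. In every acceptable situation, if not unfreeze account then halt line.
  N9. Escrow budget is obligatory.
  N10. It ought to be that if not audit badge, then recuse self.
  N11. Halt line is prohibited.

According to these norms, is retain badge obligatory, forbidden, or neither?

Premise 11 is F(halt_line), i.e. O(¬halt_line).
The contrapositive of premise 8 (O(¬unfreeze_account → halt_line)) is O(¬halt_line → unfreeze_account), and O(¬halt_line) is already established, so O(unfreeze_account).
Premise 3 is O(audit_badge → ¬unfreeze_account); contrapositively O(unfreeze_account → ¬audit_badge). Since O(unfreeze_account) holds, K gives O(¬audit_badge).
From O(¬audit_badge) and premise 10, O(¬audit_badge → recuse_self), we obtain O(recuse_self).
With premise 7, O(recuse_self → certify_directive), the K-axiom yields O(certify_directive).
The contrapositive of premise 6 (O(¬retain_badge → ¬certify_directive)) is O(certify_directive → retain_badge), and O(certify_directive) is already established, so O(retain_badge).
Premises 1, 2, 4, 5, 9 do not contribute to this derivation.
Hence retain_badge is obligatory.

Obligatory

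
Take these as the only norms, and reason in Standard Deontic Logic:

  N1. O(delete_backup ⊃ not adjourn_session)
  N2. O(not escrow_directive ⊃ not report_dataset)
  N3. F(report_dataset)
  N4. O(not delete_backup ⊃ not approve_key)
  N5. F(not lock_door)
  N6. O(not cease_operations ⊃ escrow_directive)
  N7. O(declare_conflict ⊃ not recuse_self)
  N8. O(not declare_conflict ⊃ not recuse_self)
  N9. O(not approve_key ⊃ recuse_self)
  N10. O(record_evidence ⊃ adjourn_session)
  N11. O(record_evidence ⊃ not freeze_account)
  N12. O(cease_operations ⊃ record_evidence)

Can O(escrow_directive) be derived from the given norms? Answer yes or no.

Premises 7 and 8 are O(declare_conflict ⊃ not recuse_self) and O(not declare_conflict ⊃ not recuse_self); every ideal world satisfies declare_conflict or not declare_conflict, so in either case not recuse_self holds — hence O(not recuse_self).
Premise 9, O(not approve_key ⊃ recuse_self), contraposes to O(not recuse_self ⊃ approve_key); with O(not recuse_self) we get O(approve_key).
The contrapositive of premise 4 (O(not delete_backup ⊃ not approve_key)) is O(approve_key ⊃ delete_backup), and O(approve_key) is already established, so O(delete_backup).
From O(delete_backup) and premise 1, O(delete_backup ⊃ not adjourn_session), we obtain O(not adjourn_session).
The contrapositive of premise 10 (O(record_evidence ⊃ adjourn_session)) is O(not adjourn_session ⊃ not record_evidence), and O(not adjourn_session) is already established, so O(not record_evidence).
The contrapositive of premise 12 (O(cease_operations ⊃ record_evidence)) is O(not record_evidence ⊃ not cease_operations), and O(not record_evidence) is already established, so O(not cease_operations).
From O(not cease_operations) and premise 6, O(not cease_operations ⊃ escrow_directive), we obtain O(escrow_directive).
Premises 2, 3, 5, 11 do not contribute to this derivation.
So O(escrow_directive) follows.

Yes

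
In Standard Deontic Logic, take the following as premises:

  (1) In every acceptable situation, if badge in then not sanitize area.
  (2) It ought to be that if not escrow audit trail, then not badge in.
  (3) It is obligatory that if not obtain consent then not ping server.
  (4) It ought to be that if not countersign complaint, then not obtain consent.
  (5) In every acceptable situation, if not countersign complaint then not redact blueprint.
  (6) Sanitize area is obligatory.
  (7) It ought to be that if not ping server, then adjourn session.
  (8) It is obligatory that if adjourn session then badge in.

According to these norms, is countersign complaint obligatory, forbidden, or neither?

Premise 6 gives O(sanitize_area).
Premise 1, O(badge_in → ¬sanitize_area), contraposes to O(sanitize_area → ¬badge_in); with O(sanitize_area) we get O(¬badge_in).
The contrapositive of premise 8 (O(adjourn_session → badge_in)) is O(¬badge_in → ¬adjourn_session), and O(¬badge_in) is already established, so O(¬adjourn_session).
The contrapositive of premise 7 (O(¬ping_server → adjourn_session)) is O(¬adjourn_session → ping_server), and O(¬adjourn_session) is already established, so O(ping_server).
Premise 3, O(¬obtain_consent → ¬ping_server), contraposes to O(ping_server → obtain_consent); with O(ping_server) we get O(obtain_consent).
Premise 4 is O(¬countersign_complaint → ¬obtain_consent); contrapositively O(obtain_consent → countersign_complaint). Since O(obtain_consent) holds, K gives O(countersign_complaint).
Premises 2, 5 do not contribute to this derivation.
Hence countersign_complaint is obligatory.

Obligatory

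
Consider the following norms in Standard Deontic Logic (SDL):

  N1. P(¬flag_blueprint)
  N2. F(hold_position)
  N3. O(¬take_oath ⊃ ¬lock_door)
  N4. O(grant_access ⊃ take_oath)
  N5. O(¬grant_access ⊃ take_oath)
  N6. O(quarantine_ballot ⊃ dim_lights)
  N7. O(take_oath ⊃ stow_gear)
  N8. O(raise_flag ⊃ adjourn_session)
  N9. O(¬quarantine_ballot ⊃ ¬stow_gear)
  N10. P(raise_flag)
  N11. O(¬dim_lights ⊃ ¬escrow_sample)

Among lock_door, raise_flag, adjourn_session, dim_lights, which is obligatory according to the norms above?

Premises 5 and 4 are O(¬grant_access ⊃ take_oath) and O(grant_access ⊃ take_oath); every ideal world satisfies ¬grant_access or grant_access, so in either case take_oath holds — hence O(take_oath).
With premise 7, O(take_oath ⊃ stow_gear), the K-axiom yields O(stow_gear).
Premise 9, O(¬quarantine_ballot ⊃ ¬stow_gear), contraposes to O(stow_gear ⊃ quarantine_ballot); with O(stow_gear) we get O(quarantine_ballot).
From O(quarantine_ballot) and premise 6, O(quarantine_ballot ⊃ dim_lights), we obtain O(dim_lights).
So O(dim_lights) holds — dim_lights is obligatory. None of the other listed options is made obligatory by any chain of premises.

dim_lights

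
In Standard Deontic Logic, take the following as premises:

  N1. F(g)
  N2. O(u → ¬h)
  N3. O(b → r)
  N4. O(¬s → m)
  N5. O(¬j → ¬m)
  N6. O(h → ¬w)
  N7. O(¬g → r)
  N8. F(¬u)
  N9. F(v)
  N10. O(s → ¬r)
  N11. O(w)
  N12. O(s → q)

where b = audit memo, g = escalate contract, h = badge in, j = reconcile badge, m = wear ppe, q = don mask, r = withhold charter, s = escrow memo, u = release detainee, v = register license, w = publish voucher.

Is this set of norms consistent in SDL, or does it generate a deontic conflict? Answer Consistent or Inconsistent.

Premise 6 is O(h → ¬w), but O(h) is not derivable from the premises, so it does not yield O(¬w).
So O(¬w) is not derivable, and the apparent clash with O(w) does not arise.
A world satisfying every obligation exists (e.g. b=false, g=false, h=false, j=true, m=true, q=false, r=true, s=false, u=true, v=false, w=true); no atom is both obligatory and forbidden, so the set is consistent.

Consistent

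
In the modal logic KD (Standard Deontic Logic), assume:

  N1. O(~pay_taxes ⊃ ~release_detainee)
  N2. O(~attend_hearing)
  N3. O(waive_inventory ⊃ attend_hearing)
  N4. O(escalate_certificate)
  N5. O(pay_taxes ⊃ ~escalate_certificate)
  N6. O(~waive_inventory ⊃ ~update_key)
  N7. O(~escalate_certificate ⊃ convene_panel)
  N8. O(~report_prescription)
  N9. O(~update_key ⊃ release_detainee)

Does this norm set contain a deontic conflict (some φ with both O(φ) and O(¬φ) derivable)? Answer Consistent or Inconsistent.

Premise 4 gives O(escalate_certificate).
The contrapositive of premise 5 (O(pay_taxes ⊃ ~escalate_certificate)) is O(escalate_certificate ⊃ ~pay_taxes), and O(escalate_certificate) is already established, so O(~pay_taxes).
From O(~pay_taxes) and premise 1, O(~pay_taxes ⊃ ~release_detainee), we obtain O(~release_detainee).
Premise 9, O(~update_key ⊃ release_detainee), contraposes to O(~release_detainee ⊃ update_key); with O(~release_detainee) we get O(update_key).
The contrapositive of premise 6 (O(~waive_inventory ⊃ ~update_key)) is O(update_key ⊃ waive_inventory), and O(update_key) is already established, so O(waive_inventory).
Applying K to premise 3 (O(waive_inventory ⊃ attend_hearing)) and O(waive_inventory) yields O(attend_hearing).
But premise 2 directly asserts O(~attend_hearing).
We now have both O(attend_hearing) and O(~attend_hearing) — attend_hearing is simultaneously obligatory and forbidden, violating the D-axiom.

Inconsistent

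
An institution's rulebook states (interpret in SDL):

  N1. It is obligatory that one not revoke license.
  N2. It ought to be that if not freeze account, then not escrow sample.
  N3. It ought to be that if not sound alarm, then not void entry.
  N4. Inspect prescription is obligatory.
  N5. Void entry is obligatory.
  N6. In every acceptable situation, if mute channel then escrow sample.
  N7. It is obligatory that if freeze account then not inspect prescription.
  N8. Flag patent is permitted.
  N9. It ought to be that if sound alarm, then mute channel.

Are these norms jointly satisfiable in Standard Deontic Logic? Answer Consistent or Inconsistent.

Premise 5 gives O(void_entry).
The contrapositive of premise 3 (O(¬sound_alarm → ¬void_entry)) is O(void_entry → sound_alarm), and O(void_entry) is already established, so O(sound_alarm).
Applying K to premise 9 (O(sound_alarm → mute_channel)) and O(sound_alarm) yields O(mute_channel).
Applying K to premise 6 (O(mute_channel → escrow_sample)) and O(mute_channel) yields O(escrow_sample).
Premise 2 is O(¬freeze_account → ¬escrow_sample); contrapositively O(escrow_sample → freeze_account). Since O(escrow_sample) holds, K gives O(freeze_account).
Premise 7 is O(freeze_account → ¬inspect_prescription); since O(freeze_account), deontic closure gives O(¬inspect_prescription).
Yet premise 4 states O(inspect_prescription).
We now have both O(¬inspect_prescription) and O(inspect_prescription) — inspect_prescription is simultaneously obligatory and forbidden, violating the D-axiom.

Inconsistent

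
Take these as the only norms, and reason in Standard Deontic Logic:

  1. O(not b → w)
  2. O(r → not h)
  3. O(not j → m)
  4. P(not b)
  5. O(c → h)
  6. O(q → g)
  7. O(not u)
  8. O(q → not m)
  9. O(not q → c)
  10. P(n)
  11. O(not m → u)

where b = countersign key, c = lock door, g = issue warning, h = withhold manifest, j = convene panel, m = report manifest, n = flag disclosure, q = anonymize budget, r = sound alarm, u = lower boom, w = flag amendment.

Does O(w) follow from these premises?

No

Premise 1 is O(not b → w), but O(not b) is not derivable from the premises (the permission P(not b) asserts only not O(b), not O(not b)), so it does not yield O(w).
No other premise forces O(w). An ideal world satisfying every premise can still have w false, so O(w) is not derivable.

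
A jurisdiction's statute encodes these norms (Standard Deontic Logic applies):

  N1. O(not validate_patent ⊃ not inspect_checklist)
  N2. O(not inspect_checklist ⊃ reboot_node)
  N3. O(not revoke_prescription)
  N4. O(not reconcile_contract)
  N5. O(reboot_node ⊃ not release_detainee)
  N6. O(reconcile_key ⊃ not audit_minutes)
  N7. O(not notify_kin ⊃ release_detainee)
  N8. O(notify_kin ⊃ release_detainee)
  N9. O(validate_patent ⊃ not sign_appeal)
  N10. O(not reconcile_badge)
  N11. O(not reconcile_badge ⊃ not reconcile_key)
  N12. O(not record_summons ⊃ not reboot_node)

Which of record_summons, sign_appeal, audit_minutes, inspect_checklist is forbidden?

By case analysis on notify_kin: premise 8 gives O(notify_kin ⊃ release_detainee) and premise 7 gives O(not notify_kin ⊃ release_detainee), so O(release_detainee) either way.
The contrapositive of premise 5 (O(reboot_node ⊃ not release_detainee)) is O(release_detainee ⊃ not reboot_node), and O(release_detainee) is already established, so O(not reboot_node).
The contrapositive of premise 2 (O(not inspect_checklist ⊃ reboot_node)) is O(not reboot_node ⊃ inspect_checklist), and O(not reboot_node) is already established, so O(inspect_checklist).
The contrapositive of premise 1 (O(not validate_patent ⊃ not inspect_checklist)) is O(inspect_checklist ⊃ validate_patent), and O(inspect_checklist) is already established, so O(validate_patent).
Premise 9 is O(validate_patent ⊃ not sign_appeal); since O(validate_patent), deontic closure gives O(not sign_appeal).
So O(not sign_appeal) holds, i.e. sign_appeal is forbidden. None of the other listed options is forbidden under the premises.

sign_appeal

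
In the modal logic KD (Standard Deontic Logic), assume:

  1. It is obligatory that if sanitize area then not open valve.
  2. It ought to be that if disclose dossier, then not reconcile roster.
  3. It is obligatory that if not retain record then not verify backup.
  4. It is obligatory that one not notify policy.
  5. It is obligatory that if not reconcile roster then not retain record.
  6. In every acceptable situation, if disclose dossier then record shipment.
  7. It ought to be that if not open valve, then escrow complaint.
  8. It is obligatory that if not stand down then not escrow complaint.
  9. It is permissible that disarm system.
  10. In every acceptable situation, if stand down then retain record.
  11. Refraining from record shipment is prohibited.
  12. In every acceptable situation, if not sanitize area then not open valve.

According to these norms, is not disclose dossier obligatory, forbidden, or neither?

By case analysis on sanitize_area: premise 1 gives O(sanitize_area → ¬open_valve) and premise 12 gives O(¬sanitize_area → ¬open_valve), so O(¬open_valve) either way.
Applying K to premise 7 (O(¬open_valve → escrow_complaint)) and O(¬open_valve) yields O(escrow_complaint).
Premise 8 is O(¬stand_down → ¬escrow_complaint); contrapositively O(escrow_complaint → stand_down). Since O(escrow_complaint) holds, K gives O(stand_down).
From O(stand_down) and premise 10, O(stand_down → retain_record), we obtain O(retain_record).
Premise 5, O(¬reconcile_roster → ¬retain_record), contraposes to O(retain_record → reconcile_roster); with O(retain_record) we get O(reconcile_roster).
Premise 2 is O(disclose_dossier → ¬reconcile_roster); contrapositively O(reconcile_roster → ¬disclose_dossier). Since O(reconcile_roster) holds, K gives O(¬disclose_dossier).
Premises 3, 4, 6, 9, 11 do not contribute to this derivation.
Hence ¬disclose_dossier is obligatory.

Obligatory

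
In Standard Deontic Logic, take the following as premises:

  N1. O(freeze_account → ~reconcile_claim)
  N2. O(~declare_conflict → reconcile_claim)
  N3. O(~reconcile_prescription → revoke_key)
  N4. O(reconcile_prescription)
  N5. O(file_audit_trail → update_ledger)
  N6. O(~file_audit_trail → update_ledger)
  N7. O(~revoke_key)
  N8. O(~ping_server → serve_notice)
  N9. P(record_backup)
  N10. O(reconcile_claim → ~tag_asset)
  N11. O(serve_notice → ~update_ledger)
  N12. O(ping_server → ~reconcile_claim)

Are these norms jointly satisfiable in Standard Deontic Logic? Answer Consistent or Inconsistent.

Premise 3 is O(~reconcile_prescription → revoke_key), but O(~reconcile_prescription) is not derivable from the premises, so it does not yield O(revoke_key).
So O(revoke_key) is not derivable, and the apparent clash with O(~revoke_key) does not arise.
A world satisfying every obligation exists (e.g. declare_conflict=true, file_audit_trail=false, freeze_account=false, ping_server=true, reconcile_claim=false, reconcile_prescription=true, record_backup=false, revoke_key=false, serve_notice=false, tag_asset=false, update_ledger=true); no atom is both obligatory and forbidden, so the set is consistent.

Consistent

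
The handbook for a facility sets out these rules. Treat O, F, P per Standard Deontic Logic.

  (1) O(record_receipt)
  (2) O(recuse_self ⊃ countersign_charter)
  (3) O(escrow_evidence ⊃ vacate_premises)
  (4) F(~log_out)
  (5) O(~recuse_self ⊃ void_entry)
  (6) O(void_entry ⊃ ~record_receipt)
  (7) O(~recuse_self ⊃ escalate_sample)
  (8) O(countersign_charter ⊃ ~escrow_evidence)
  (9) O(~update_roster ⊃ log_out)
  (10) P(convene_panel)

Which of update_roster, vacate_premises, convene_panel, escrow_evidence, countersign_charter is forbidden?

Premise 1 states O(record_receipt) outright.
Premise 6, O(void_entry ⊃ ~record_receipt), contraposes to O(record_receipt ⊃ ~void_entry); with O(record_receipt) we get O(~void_entry).
Premise 5 is O(~recuse_self ⊃ void_entry); contrapositively O(~void_entry ⊃ recuse_self). Since O(~void_entry) holds, K gives O(recuse_self).
With premise 2, O(recuse_self ⊃ countersign_charter), the K-axiom yields O(countersign_charter).
From O(countersign_charter) and premise 8, O(countersign_charter ⊃ ~escrow_evidence), we obtain O(~escrow_evidence).
So O(~escrow_evidence) holds, i.e. escrow_evidence is forbidden. None of the other listed options is forbidden under the premises.

escrow_evidence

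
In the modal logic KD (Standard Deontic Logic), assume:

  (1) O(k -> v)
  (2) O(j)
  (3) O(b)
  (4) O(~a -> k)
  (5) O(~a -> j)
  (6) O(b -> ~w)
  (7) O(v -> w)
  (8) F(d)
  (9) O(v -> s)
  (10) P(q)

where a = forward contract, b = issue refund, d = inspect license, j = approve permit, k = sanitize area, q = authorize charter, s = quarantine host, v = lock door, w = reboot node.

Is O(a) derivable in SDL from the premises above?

Premise 3 gives O(b).
Applying K to premise 6 (O(b -> ~w)) and O(b) yields O(~w).
Premise 7 is O(v -> w); contrapositively O(~w -> ~v). Since O(~w) holds, K gives O(~v).
Premise 1 is O(k -> v); contrapositively O(~v -> ~k). Since O(~v) holds, K gives O(~k).
Premise 4, O(~a -> k), contraposes to O(~k -> a); with O(~k) we get O(a).
Premises 2, 5, 8, 9, 10 do not contribute to this derivation.
So O(a) follows.

Yes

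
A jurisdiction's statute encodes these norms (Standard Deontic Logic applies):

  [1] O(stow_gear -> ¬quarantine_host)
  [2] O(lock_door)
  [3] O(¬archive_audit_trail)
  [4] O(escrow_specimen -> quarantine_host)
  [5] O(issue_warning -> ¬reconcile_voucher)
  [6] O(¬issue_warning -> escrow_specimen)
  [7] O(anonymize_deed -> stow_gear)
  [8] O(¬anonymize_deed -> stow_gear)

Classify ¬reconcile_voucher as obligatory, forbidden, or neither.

Obligatory

By case analysis on anonymize_deed: premise 7 gives O(anonymize_deed -> stow_gear) and premise 8 gives O(¬anonymize_deed -> stow_gear), so O(stow_gear) either way.
Applying K to premise 1 (O(stow_gear -> ¬quarantine_host)) and O(stow_gear) yields O(¬quarantine_host).
Premise 4 is O(escrow_specimen -> quarantine_host); contrapositively O(¬quarantine_host -> ¬escrow_specimen). Since O(¬quarantine_host) holds, K gives O(¬escrow_specimen).
The contrapositive of premise 6 (O(¬issue_warning -> escrow_specimen)) is O(¬escrow_specimen -> issue_warning), and O(¬escrow_specimen) is already established, so O(issue_warning).
From O(issue_warning) and premise 5, O(issue_warning -> ¬reconcile_voucher), we obtain O(¬reconcile_voucher).
Premises 2, 3 do not contribute to this derivation.
Hence ¬reconcile_voucher is obligatory.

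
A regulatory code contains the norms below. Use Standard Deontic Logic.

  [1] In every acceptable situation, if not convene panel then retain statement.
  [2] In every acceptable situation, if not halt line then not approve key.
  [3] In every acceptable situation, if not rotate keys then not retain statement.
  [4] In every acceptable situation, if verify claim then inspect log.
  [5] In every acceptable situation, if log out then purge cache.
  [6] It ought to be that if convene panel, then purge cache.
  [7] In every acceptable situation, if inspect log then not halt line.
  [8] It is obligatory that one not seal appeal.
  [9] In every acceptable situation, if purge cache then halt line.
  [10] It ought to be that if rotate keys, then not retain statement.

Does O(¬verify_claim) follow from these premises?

Premises 10 and 3 are O(rotate_keys → ¬retain_statement) and O(¬rotate_keys → ¬retain_statement); every ideal world satisfies rotate_keys or ¬rotate_keys, so in either case ¬retain_statement holds — hence O(¬retain_statement).
Premise 1, O(¬convene_panel → retain_statement), contraposes to O(¬retain_statement → convene_panel); with O(¬retain_statement) we get O(convene_panel).
From O(convene_panel) and premise 6, O(convene_panel → purge_cache), we obtain O(purge_cache).
From O(purge_cache) and premise 9, O(purge_cache → halt_line), we obtain O(halt_line).
The contrapositive of premise 7 (O(inspect_log → ¬halt_line)) is O(halt_line → ¬inspect_log), and O(halt_line) is already established, so O(¬inspect_log).
Premise 4, O(verify_claim → inspect_log), contraposes to O(¬inspect_log → ¬verify_claim); with O(¬inspect_log) we get O(¬verify_claim).
Premises 2, 5, 8 do not contribute to this derivation.
So O(¬verify_claim) follows.

Yes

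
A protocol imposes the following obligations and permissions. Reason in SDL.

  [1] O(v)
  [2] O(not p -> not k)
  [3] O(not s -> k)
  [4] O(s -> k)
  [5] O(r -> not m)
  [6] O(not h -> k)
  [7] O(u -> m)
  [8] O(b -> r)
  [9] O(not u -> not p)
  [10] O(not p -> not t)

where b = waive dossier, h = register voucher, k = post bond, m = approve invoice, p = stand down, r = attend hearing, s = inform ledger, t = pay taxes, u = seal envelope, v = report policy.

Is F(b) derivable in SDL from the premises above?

Yes

Premises 3 and 4 are O(not s -> k) and O(s -> k); every ideal world satisfies not s or s, so in either case k holds — hence O(k).
The contrapositive of premise 2 (O(not p -> not k)) is O(k -> p), and O(k) is already established, so O(p).
Premise 9 is O(not u -> not p); contrapositively O(p -> u). Since O(p) holds, K gives O(u).
With premise 7, O(u -> m), the K-axiom yields O(m).
Premise 5, O(r -> not m), contraposes to O(m -> not r); with O(m) we get O(not r).
Premise 8, O(b -> r), contraposes to O(not r -> not b); with O(not r) we get O(not b).
Premises 1, 6, 10 do not contribute to this derivation.
So O(not b) holds, i.e. F(b). The claim follows.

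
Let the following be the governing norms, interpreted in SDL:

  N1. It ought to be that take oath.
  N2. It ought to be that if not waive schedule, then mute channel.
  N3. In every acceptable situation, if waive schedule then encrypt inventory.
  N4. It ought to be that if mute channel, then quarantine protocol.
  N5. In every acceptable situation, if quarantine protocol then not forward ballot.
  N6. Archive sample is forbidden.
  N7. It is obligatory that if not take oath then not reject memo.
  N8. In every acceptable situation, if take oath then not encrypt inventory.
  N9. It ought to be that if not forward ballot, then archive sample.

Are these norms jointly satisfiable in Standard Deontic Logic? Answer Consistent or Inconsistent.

Inconsistent

Premise 1 states O(take_oath) outright.
With premise 8, O(take_oath → ¬encrypt_inventory), the K-axiom yields O(¬encrypt_inventory).
Premise 3, O(waive_schedule → encrypt_inventory), contraposes to O(¬encrypt_inventory → ¬waive_schedule); with O(¬encrypt_inventory) we get O(¬waive_schedule).
From O(¬waive_schedule) and premise 2, O(¬waive_schedule → mute_channel), we obtain O(mute_channel).
Premise 4 is O(mute_channel → quarantine_protocol); since O(mute_channel), deontic closure gives O(quarantine_protocol).
From O(quarantine_protocol) and premise 5, O(quarantine_protocol → ¬forward_ballot), we obtain O(¬forward_ballot).
With premise 9, O(¬forward_ballot → archive_sample), the K-axiom yields O(archive_sample).
However, F(archive_sample) at premise 6 amounts to O(¬archive_sample).
We now have both O(archive_sample) and O(¬archive_sample) — archive_sample is simultaneously obligatory and forbidden, violating the D-axiom.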